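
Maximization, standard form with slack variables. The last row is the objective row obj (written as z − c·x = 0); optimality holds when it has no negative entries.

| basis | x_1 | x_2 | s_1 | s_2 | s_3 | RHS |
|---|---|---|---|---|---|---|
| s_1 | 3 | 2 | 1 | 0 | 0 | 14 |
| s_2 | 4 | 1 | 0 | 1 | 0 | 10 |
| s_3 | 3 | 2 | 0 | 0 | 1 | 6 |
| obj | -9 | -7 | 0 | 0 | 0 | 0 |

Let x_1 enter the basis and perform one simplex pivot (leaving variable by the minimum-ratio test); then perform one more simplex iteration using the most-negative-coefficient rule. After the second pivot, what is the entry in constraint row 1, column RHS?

Ratio test on column x_1 — row 1: 14/3 = 14/3; row 2: 10/4 = 5/2; row 3: 6/3 = 2. Minimum is 2 at row 3 (s_3 leaves); pivot element 3.
Divide row 3 by 3; eliminate column x_1 from the other rows.
Second iteration: most negative obj-row entry is -1 in column x_2, so x_2 enters.
Ratio test on column x_2 — row 1: entry 0 ≤ 0; row 2: entry -5/3 ≤ 0; row 3: 2/(2/3) = 3. Minimum is 3 at row 3 (x_1 leaves); pivot element 2/3.
Divide row 3 by 2/3; eliminate column x_2 from the other rows.
After both pivots, the entry at constraint row 1, column RHS is 8.

8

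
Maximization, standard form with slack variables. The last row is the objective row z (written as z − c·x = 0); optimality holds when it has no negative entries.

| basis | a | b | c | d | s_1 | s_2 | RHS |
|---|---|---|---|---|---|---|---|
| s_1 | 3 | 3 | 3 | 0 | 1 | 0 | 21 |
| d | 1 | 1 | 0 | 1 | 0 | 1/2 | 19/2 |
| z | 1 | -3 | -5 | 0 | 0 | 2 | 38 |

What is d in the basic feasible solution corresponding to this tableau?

d is basic (row 2); its value is the RHS of that row, 19/2.

19/2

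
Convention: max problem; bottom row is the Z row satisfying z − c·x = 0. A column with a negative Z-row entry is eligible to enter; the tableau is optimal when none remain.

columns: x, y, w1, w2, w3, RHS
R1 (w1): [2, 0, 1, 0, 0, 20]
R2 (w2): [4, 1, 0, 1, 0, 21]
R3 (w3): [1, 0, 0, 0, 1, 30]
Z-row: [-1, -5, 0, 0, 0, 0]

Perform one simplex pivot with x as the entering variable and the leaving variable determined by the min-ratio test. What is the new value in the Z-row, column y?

Ratio test on column x — row 1: 20/2 = 10; row 2: 21/4 = 21/4; row 3: 30/1 = 30. Minimum is 21/4 at row 2 (w2 leaves); pivot element 4.
Divide row 2 by 4; eliminate column x from the other rows.
Z-row update in column y: -5 − (-1)·(1/4) = -19/4.

-19/4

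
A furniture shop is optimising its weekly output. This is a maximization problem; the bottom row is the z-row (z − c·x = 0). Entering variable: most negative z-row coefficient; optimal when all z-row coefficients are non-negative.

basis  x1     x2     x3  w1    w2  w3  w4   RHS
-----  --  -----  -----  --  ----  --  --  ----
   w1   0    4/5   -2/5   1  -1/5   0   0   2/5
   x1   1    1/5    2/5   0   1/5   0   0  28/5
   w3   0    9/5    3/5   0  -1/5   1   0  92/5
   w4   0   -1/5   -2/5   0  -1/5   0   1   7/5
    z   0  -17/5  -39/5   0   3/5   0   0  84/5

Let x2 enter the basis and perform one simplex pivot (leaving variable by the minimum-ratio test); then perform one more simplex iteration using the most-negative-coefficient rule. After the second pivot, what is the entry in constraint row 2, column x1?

2

Ratio test on column x2 — row 1: (2/5)/(4/5) = 1/2; row 2: (28/5)/(1/5) = 28; row 3: (92/5)/(9/5) = 92/9; row 4: entry -1/5 ≤ 0. Minimum is 1/2 at row 1 (w1 leaves); pivot element 4/5.
Divide row 1 by 4/5; eliminate column x2 from the other rows.
Second iteration: most negative z-row entry is -19/2 in column x3, so x3 enters.
Ratio test on column x3 — row 1: entry -1/2 ≤ 0; row 2: (11/2)/(1/2) = 11; row 3: (35/2)/(3/2) = 35/3; row 4: entry -1/2 ≤ 0. Minimum is 11 at row 2 (x1 leaves); pivot element 1/2.
Divide row 2 by 1/2; eliminate column x3 from the other rows.
After both pivots, the entry at constraint row 2, column x1 is 2.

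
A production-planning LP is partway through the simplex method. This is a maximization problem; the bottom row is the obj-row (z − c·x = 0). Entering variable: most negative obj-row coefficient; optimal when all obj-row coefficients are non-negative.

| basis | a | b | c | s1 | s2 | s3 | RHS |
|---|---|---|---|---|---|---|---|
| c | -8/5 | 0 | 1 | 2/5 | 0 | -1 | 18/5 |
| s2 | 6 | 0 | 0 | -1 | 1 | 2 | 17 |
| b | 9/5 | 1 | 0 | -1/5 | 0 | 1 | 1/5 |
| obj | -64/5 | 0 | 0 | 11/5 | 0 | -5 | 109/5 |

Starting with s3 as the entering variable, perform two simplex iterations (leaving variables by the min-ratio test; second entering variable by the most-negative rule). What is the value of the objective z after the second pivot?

209/9

Ratio test on column s3 — row 1: entry -1 ≤ 0; row 2: 17/2 = 17/2; row 3: (1/5)/1 = 1/5. Minimum is 1/5 at row 3 (b leaves); pivot element 1.
Pivot on row 3; the obj-row RHS becomes 109/5 − (-5)·(1/5) = 114/5.
Next entering variable (most negative obj-row entry -19/5): a.
Ratio test on column a — row 1: (19/5)/(1/5) = 19; row 2: (83/5)/(12/5) = 83/12; row 3: (1/5)/(9/5) = 1/9. Minimum is 1/9 at row 3 (s3 leaves); pivot element 9/5.
After the second pivot the obj-row RHS is 114/5 − (-19/5)·(1/9) = 209/9.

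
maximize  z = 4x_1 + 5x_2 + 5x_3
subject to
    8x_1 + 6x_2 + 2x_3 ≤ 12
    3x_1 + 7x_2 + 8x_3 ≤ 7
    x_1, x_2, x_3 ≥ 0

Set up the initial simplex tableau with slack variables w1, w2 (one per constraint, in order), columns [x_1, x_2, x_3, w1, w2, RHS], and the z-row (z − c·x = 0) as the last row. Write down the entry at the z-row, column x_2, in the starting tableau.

-5

The z-row carries the negated objective coefficients: the x_2 entry is -5.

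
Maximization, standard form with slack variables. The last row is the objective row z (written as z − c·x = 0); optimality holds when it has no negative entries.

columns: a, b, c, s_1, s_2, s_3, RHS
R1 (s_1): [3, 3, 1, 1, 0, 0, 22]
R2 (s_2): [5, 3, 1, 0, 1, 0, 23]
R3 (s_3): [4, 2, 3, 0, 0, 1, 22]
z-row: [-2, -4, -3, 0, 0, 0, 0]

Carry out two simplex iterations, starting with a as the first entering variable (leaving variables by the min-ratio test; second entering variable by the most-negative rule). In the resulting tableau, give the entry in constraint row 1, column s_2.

-1/2

Ratio test on column a — row 1: 22/3 = 22/3; row 2: 23/5 = 23/5; row 3: 22/4 = 11/2. Minimum is 23/5 at row 2 (s_2 leaves); pivot element 5.
Divide row 2 by 5; eliminate column a from the other rows.
Second iteration: most negative z-row entry is -14/5 in column b, so b enters.
Ratio test on column b — row 1: (41/5)/(6/5) = 41/6; row 2: (23/5)/(3/5) = 23/3; row 3: entry -2/5 ≤ 0. Minimum is 41/6 at row 1 (s_1 leaves); pivot element 6/5.
Divide row 1 by 6/5; eliminate column b from the other rows.
After both pivots, the entry at constraint row 1, column s_2 is -1/2.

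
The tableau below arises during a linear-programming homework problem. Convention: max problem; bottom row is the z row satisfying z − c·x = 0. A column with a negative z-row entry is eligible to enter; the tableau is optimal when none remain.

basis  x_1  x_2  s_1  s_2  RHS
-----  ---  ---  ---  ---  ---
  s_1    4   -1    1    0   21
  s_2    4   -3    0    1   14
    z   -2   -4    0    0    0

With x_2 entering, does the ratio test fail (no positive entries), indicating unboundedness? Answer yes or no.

yes

Every constraint-row entry in column x_2 is ≤ 0, so increasing x_2 is unbounded.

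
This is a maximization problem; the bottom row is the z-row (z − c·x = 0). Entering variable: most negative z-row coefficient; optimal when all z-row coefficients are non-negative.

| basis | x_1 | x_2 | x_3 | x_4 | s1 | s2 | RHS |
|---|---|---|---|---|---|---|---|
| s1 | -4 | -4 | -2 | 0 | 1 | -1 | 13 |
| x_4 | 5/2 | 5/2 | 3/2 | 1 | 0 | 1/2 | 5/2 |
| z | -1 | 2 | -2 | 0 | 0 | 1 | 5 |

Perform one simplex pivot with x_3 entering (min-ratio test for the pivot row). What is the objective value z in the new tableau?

Ratio test on column x_3 — row 1: entry -2 ≤ 0; row 2: (5/2)/(3/2) = 5/3. Minimum is 5/3 at row 2 (x_4 leaves); pivot element 3/2.
Pivot on row 2; the z-row RHS becomes 5 − (-2)·(5/3) = 25/3.

25/3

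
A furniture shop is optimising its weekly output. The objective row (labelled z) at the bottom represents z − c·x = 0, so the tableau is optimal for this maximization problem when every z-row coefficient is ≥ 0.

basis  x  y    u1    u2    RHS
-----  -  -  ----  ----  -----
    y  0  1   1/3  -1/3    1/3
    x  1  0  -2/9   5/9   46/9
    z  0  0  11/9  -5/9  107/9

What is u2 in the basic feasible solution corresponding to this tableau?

u2 is not in the basis, so in the current basic feasible solution u2 = 0.

0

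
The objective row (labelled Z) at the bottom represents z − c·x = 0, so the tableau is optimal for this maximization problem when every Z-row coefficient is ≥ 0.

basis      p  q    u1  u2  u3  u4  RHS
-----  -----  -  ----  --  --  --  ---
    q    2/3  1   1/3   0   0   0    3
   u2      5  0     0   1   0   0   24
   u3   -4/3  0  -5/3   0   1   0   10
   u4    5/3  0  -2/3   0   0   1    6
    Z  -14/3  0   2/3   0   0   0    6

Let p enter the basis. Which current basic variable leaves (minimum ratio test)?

u4

Column p entries and ratios — q: 3/(2/3) = 9/2; u2: 24/5 = 24/5; u3: -4/3 ≤ 0, skip; u4: 6/(5/3) = 18/5.
Smallest ratio is 18/5 in the row of u4, so u4 leaves.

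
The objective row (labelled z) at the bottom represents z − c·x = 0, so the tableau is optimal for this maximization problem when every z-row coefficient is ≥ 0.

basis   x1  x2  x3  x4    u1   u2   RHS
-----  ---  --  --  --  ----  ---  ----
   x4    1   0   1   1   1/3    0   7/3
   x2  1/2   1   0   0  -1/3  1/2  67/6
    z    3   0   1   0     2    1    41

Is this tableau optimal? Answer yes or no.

yes

Every z-row coefficient is ≥ 0, so the tableau is optimal.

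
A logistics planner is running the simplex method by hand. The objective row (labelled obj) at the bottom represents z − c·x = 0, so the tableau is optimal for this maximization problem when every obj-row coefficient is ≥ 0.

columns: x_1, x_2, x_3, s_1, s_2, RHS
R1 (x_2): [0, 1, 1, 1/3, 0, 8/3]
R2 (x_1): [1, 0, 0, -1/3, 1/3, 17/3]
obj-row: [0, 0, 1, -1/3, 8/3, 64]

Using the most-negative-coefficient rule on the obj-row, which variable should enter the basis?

s_1

Negative obj-row entries: s_1: -1/3.
The most negative is -1/3 in column s_1, so s_1 enters.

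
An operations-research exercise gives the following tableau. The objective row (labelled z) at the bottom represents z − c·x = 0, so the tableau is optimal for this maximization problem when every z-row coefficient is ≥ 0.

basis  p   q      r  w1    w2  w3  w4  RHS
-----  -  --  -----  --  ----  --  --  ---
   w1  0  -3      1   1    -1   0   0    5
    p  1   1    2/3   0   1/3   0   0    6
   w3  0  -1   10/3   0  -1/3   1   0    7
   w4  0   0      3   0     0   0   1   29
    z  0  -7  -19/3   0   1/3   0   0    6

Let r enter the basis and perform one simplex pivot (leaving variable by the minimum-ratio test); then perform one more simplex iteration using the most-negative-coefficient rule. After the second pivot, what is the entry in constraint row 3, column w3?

1/4

Ratio test on column r — row 1: 5/1 = 5; row 2: 6/(2/3) = 9; row 3: 7/(10/3) = 21/10; row 4: 29/3 = 29/3. Minimum is 21/10 at row 3 (w3 leaves); pivot element 10/3.
Divide row 3 by 10/3; eliminate column r from the other rows.
Second iteration: most negative z-row entry is -89/10 in column q, so q enters.
Ratio test on column q — row 1: entry -27/10 ≤ 0; row 2: (23/5)/(6/5) = 23/6; row 3: entry -3/10 ≤ 0; row 4: (227/10)/(9/10) = 227/9. Minimum is 23/6 at row 2 (p leaves); pivot element 6/5.
Divide row 2 by 6/5; eliminate column q from the other rows.
After both pivots, the entry at constraint row 3, column w3 is 1/4.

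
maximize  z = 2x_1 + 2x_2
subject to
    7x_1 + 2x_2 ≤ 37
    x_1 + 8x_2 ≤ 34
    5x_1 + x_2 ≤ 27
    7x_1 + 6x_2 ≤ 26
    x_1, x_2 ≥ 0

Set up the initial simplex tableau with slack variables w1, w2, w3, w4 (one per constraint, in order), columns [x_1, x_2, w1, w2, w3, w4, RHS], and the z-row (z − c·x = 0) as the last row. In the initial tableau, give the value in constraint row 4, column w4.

1

Slack w4 belongs to constraint 4; its column is the unit vector e_4, so the entry in row 4 is 1.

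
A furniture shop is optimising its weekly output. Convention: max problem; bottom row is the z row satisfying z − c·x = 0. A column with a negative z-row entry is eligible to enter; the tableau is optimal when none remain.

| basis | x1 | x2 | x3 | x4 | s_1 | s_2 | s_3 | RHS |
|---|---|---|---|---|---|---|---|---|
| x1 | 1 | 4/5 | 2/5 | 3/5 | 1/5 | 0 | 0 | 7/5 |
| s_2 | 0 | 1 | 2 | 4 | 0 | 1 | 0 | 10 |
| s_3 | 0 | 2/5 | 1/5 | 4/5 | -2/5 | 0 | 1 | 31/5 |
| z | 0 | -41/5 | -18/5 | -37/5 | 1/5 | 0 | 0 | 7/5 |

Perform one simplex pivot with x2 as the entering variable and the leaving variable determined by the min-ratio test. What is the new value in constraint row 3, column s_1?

Ratio test on column x2 — row 1: (7/5)/(4/5) = 7/4; row 2: 10/1 = 10; row 3: (31/5)/(2/5) = 31/2. Minimum is 7/4 at row 1 (x1 leaves); pivot element 4/5.
Divide row 1 by 4/5; eliminate column x2 from the other rows.
Row 3 update in column s_1: -2/5 − (2/5)·(1/4) = -1/2.

-1/2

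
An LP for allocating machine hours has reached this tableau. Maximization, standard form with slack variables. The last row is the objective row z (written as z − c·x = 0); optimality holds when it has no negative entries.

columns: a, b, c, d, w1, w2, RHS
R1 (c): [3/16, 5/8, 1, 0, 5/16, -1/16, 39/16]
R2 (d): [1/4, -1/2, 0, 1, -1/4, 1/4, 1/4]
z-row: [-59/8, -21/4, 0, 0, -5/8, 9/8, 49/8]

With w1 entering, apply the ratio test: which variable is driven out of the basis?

c

Column w1 entries and ratios — c: (39/16)/(5/16) = 39/5; d: -1/4 ≤ 0, skip.
Smallest ratio is 39/5 in the row of c, so c leaves.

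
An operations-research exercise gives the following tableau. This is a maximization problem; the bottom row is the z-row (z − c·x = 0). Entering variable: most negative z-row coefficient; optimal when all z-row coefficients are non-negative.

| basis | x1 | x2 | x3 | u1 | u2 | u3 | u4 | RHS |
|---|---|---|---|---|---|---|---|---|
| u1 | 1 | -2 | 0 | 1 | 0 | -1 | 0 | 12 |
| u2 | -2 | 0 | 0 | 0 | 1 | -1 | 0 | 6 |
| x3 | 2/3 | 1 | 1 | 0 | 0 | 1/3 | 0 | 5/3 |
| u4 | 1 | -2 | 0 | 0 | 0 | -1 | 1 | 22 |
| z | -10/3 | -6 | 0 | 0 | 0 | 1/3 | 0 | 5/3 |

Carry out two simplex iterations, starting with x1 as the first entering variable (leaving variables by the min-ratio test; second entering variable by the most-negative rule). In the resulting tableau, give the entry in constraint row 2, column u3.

-1

Ratio test on column x1 — row 1: 12/1 = 12; row 2: entry -2 ≤ 0; row 3: (5/3)/(2/3) = 5/2; row 4: 22/1 = 22. Minimum is 5/2 at row 3 (x3 leaves); pivot element 2/3.
Divide row 3 by 2/3; eliminate column x1 from the other rows.
Second iteration: most negative z-row entry is -1 in column x2, so x2 enters.
Ratio test on column x2 — row 1: entry -7/2 ≤ 0; row 2: 11/3 = 11/3; row 3: (5/2)/(3/2) = 5/3; row 4: entry -7/2 ≤ 0. Minimum is 5/3 at row 3 (x1 leaves); pivot element 3/2.
Divide row 3 by 3/2; eliminate column x2 from the other rows.
After both pivots, the entry at constraint row 2, column u3 is -1.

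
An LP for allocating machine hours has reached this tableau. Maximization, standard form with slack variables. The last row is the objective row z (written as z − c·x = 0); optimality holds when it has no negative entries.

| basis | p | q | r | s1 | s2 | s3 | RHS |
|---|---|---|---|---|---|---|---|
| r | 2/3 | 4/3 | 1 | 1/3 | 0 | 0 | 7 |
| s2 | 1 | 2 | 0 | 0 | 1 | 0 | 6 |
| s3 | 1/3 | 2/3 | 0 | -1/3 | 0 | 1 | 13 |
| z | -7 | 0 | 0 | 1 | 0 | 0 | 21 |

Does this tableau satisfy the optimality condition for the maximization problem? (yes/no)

no

The z-row has a negative entry -7 in column p, so it is not optimal.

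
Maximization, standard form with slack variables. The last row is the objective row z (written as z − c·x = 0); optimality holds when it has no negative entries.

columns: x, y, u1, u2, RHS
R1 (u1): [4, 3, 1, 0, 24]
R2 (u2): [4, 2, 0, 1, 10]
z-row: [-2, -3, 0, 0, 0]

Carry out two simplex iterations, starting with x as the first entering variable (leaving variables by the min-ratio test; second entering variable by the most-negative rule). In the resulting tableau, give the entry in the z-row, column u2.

Ratio test on column x — row 1: 24/4 = 6; row 2: 10/4 = 5/2. Minimum is 5/2 at row 2 (u2 leaves); pivot element 4.
Divide row 2 by 4; eliminate column x from the other rows.
Second iteration: most negative z-row entry is -2 in column y, so y enters.
Ratio test on column y — row 1: 14/1 = 14; row 2: (5/2)/(1/2) = 5. Minimum is 5 at row 2 (x leaves); pivot element 1/2.
Divide row 2 by 1/2; eliminate column y from the other rows.
After both pivots, the entry at the z-row, column u2 is 3/2.

3/2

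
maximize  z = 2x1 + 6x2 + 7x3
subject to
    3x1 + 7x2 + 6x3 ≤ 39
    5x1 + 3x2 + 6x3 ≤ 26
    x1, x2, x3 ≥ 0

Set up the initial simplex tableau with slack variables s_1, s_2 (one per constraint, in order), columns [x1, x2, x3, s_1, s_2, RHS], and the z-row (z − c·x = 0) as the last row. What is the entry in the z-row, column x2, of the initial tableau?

The z-row carries the negated objective coefficients: the x2 entry is -6.

-6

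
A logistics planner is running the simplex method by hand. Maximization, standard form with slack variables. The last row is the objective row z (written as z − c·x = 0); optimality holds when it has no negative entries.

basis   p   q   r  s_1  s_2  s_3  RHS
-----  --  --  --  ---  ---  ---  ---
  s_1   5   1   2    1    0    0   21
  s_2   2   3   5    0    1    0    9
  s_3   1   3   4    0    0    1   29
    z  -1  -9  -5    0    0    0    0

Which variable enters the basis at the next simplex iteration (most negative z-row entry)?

q

Negative z-row entries: p: -1, q: -9, r: -5.
The most negative is -9 in column q, so q enters.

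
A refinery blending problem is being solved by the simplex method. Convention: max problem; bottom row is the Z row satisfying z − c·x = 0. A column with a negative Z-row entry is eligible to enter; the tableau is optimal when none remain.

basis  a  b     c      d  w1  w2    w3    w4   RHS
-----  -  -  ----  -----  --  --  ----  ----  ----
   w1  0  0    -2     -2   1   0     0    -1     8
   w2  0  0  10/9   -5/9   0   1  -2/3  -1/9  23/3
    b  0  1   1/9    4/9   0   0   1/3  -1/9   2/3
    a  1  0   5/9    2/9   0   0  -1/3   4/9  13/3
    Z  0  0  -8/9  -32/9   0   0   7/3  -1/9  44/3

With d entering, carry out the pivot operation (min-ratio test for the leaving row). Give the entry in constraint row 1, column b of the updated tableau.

9/2

Ratio test on column d — row 1: entry -2 ≤ 0; row 2: entry -5/9 ≤ 0; row 3: (2/3)/(4/9) = 3/2; row 4: (13/3)/(2/9) = 39/2. Minimum is 3/2 at row 3 (b leaves); pivot element 4/9.
Divide row 3 by 4/9; eliminate column d from the other rows.
Row 1 update in column b: 0 − (-2)·(9/4) = 9/2.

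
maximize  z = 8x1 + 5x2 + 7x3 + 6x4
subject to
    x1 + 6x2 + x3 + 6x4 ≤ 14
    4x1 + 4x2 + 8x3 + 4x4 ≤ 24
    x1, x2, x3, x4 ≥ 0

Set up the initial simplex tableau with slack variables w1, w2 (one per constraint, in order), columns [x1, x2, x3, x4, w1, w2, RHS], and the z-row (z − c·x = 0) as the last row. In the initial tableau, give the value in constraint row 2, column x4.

Constraint 2 has coefficient 4 on x4.

4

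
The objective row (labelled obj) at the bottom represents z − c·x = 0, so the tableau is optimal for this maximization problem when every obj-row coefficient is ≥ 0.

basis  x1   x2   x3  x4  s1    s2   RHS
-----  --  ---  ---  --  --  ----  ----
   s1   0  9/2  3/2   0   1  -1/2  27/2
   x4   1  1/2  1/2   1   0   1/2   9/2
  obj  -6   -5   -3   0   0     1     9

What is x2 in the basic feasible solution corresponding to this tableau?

0

x2 is not in the basis, so in the current basic feasible solution x2 = 0.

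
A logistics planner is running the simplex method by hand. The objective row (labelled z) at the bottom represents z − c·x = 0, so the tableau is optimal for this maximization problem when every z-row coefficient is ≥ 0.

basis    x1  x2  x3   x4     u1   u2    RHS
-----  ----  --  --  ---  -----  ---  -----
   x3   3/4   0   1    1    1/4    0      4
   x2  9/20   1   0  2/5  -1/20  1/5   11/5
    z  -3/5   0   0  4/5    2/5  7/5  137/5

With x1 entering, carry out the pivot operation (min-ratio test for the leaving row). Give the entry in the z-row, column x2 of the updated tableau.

4/3

Ratio test on column x1 — row 1: 4/(3/4) = 16/3; row 2: (11/5)/(9/20) = 44/9. Minimum is 44/9 at row 2 (x2 leaves); pivot element 9/20.
Divide row 2 by 9/20; eliminate column x1 from the other rows.
z-row update in column x2: 0 − (-3/5)·(20/9) = 4/3.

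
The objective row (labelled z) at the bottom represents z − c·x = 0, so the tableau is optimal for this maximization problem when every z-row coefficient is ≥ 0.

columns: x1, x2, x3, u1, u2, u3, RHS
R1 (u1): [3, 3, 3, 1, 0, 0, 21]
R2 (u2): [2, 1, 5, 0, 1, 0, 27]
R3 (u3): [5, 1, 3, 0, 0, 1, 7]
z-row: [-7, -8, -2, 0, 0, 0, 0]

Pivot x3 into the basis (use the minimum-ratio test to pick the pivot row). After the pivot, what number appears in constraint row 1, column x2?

Ratio test on column x3 — row 1: 21/3 = 7; row 2: 27/5 = 27/5; row 3: 7/3 = 7/3. Minimum is 7/3 at row 3 (u3 leaves); pivot element 3.
Divide row 3 by 3; eliminate column x3 from the other rows.
Row 1 update in column x2: 3 − 3·(1/3) = 2.

2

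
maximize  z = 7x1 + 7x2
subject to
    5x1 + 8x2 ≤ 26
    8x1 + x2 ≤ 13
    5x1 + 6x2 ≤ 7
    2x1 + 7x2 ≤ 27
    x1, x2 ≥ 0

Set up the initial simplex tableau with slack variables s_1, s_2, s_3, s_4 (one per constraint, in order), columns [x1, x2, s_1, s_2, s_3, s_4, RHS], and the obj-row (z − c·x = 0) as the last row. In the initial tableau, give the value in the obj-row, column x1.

-7

The obj-row carries the negated objective coefficients: the x1 entry is -7.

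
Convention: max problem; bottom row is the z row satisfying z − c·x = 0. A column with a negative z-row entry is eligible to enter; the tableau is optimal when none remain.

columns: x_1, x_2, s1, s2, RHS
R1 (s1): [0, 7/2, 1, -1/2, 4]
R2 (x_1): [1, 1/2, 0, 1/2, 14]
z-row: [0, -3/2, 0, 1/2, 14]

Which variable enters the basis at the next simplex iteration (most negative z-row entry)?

x_2

Negative z-row entries: x_2: -3/2.
The most negative is -3/2 in column x_2, so x_2 enters.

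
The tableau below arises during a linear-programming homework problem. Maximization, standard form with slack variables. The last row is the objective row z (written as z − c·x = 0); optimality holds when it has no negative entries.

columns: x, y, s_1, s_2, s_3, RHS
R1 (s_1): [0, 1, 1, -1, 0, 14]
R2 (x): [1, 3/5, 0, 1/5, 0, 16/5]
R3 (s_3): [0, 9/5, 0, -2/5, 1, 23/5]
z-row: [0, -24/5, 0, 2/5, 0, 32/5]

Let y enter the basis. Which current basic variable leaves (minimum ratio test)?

s_3

Column y entries and ratios — s_1: 14/1 = 14; x: (16/5)/(3/5) = 16/3; s_3: (23/5)/(9/5) = 23/9.
Smallest ratio is 23/9 in the row of s_3, so s_3 leaves.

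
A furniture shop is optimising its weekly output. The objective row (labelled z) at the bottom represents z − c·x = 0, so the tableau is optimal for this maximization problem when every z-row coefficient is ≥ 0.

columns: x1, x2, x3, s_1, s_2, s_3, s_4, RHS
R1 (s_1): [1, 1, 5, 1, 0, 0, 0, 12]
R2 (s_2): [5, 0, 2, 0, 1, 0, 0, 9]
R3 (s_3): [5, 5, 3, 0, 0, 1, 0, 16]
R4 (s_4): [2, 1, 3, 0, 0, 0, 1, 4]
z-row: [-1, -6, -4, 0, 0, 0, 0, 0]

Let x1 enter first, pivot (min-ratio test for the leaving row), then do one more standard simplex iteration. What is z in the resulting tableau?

21/5

Ratio test on column x1 — row 1: 12/1 = 12; row 2: 9/5 = 9/5; row 3: 16/5 = 16/5; row 4: 4/2 = 2. Minimum is 9/5 at row 2 (s_2 leaves); pivot element 5.
Pivot on row 2; the z-row RHS becomes 0 − (-1)·(9/5) = 9/5.
Next entering variable (most negative z-row entry -6): x2.
Ratio test on column x2 — row 1: (51/5)/1 = 51/5; row 2: entry 0 ≤ 0; row 3: 7/5 = 7/5; row 4: (2/5)/1 = 2/5. Minimum is 2/5 at row 4 (s_4 leaves); pivot element 1.
After the second pivot the z-row RHS is 9/5 − (-6)·(2/5) = 21/5.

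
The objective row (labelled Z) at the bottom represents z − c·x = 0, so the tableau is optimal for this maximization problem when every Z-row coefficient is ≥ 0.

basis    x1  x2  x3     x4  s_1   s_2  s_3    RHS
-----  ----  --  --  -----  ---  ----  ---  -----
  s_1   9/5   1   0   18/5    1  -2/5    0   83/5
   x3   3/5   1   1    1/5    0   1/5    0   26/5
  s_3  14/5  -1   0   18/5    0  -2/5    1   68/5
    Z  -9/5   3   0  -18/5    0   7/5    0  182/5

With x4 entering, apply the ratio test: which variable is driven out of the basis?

s_3

Column x4 entries and ratios — s_1: (83/5)/(18/5) = 83/18; x3: (26/5)/(1/5) = 26; s_3: (68/5)/(18/5) = 34/9.
Smallest ratio is 34/9 in the row of s_3, so s_3 leaves.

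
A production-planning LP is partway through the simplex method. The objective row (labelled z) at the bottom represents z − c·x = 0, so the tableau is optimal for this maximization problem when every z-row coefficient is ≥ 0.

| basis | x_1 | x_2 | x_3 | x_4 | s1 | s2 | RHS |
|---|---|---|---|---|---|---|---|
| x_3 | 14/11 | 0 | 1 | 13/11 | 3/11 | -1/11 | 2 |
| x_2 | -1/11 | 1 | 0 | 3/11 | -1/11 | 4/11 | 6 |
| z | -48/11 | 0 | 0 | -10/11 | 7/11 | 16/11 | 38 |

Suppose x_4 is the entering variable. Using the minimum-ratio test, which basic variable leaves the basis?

x_3

Column x_4 entries and ratios — x_3: 2/(13/11) = 22/13; x_2: 6/(3/11) = 22.
Smallest ratio is 22/13 in the row of x_3, so x_3 leaves.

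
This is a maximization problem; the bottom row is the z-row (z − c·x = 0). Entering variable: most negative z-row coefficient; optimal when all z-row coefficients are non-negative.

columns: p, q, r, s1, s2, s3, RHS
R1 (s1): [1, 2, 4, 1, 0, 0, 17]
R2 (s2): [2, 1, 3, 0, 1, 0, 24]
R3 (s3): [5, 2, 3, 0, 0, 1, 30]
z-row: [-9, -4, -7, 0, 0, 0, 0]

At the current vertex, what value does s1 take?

s1 is basic (row 1); its value is the RHS of that row, 17.

17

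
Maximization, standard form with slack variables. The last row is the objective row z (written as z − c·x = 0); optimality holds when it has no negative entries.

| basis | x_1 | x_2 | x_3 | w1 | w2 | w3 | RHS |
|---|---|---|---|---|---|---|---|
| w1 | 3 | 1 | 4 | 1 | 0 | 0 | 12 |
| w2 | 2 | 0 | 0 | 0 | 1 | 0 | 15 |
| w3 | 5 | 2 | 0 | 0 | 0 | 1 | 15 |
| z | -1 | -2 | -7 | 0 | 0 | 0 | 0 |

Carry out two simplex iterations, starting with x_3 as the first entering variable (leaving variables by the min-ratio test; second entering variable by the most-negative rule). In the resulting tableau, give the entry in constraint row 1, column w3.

Ratio test on column x_3 — row 1: 12/4 = 3; row 2: entry 0 ≤ 0; row 3: entry 0 ≤ 0. Minimum is 3 at row 1 (w1 leaves); pivot element 4.
Divide row 1 by 4; eliminate column x_3 from the other rows.
Second iteration: most negative z-row entry is -1/4 in column x_2, so x_2 enters.
Ratio test on column x_2 — row 1: 3/(1/4) = 12; row 2: entry 0 ≤ 0; row 3: 15/2 = 15/2. Minimum is 15/2 at row 3 (w3 leaves); pivot element 2.
Divide row 3 by 2; eliminate column x_2 from the other rows.
After both pivots, the entry at constraint row 1, column w3 is -1/8.

-1/8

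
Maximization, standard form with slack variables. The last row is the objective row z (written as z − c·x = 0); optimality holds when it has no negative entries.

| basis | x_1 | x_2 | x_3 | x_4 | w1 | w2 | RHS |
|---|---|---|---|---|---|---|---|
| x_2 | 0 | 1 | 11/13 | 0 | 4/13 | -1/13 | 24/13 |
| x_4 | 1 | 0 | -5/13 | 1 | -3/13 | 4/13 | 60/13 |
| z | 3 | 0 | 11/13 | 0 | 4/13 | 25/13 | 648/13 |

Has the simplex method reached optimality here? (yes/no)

Every z-row coefficient is ≥ 0, so the tableau is optimal.

yes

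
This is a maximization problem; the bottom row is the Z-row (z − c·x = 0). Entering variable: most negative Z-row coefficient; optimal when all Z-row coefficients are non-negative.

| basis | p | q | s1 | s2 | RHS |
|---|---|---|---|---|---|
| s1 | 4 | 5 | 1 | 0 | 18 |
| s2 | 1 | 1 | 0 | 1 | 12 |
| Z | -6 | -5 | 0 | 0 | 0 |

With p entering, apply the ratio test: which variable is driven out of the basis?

Column p entries and ratios — s1: 18/4 = 9/2; s2: 12/1 = 12.
Smallest ratio is 9/2 in the row of s1, so s1 leaves.

s1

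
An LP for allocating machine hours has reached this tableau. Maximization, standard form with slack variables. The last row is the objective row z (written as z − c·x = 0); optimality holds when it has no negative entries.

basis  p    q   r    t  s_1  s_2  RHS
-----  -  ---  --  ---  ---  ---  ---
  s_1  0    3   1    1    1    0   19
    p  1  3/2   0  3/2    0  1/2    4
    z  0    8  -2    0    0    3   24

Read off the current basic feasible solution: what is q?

0

q is not in the basis, so in the current basic feasible solution q = 0.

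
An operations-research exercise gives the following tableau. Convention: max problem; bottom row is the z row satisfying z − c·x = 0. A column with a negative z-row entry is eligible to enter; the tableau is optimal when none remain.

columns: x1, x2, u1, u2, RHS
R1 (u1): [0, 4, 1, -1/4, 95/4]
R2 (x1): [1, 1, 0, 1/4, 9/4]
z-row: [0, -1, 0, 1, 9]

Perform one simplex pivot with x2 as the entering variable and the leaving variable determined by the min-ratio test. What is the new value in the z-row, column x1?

1

Ratio test on column x2 — row 1: (95/4)/4 = 95/16; row 2: (9/4)/1 = 9/4. Minimum is 9/4 at row 2 (x1 leaves); pivot element 1.
Divide row 2 by 1; eliminate column x2 from the other rows.
z-row update in column x1: 0 − (-1)·1 = 1.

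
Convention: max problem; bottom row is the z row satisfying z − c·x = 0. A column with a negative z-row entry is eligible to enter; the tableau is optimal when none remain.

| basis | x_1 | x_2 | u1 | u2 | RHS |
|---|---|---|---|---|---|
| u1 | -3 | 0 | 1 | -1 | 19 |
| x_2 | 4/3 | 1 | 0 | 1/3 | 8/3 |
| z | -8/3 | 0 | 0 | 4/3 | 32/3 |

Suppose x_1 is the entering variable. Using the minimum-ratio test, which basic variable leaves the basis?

Column x_1 entries and ratios — u1: -3 ≤ 0, skip; x_2: (8/3)/(4/3) = 2.
Smallest ratio is 2 in the row of x_2, so x_2 leaves.

x_2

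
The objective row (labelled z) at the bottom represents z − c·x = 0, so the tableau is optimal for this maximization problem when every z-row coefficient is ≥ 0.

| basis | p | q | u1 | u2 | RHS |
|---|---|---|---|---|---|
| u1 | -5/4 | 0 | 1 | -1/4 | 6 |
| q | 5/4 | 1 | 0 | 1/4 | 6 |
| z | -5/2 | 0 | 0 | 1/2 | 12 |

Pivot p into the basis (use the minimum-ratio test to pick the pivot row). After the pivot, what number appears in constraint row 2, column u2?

Ratio test on column p — row 1: entry -5/4 ≤ 0; row 2: 6/(5/4) = 24/5. Minimum is 24/5 at row 2 (q leaves); pivot element 5/4.
Divide row 2 by 5/4; eliminate column p from the other rows.
In the new row 2, the u2 entry is the old entry divided by the pivot: (1/4)/(5/4) = 1/5.

1/5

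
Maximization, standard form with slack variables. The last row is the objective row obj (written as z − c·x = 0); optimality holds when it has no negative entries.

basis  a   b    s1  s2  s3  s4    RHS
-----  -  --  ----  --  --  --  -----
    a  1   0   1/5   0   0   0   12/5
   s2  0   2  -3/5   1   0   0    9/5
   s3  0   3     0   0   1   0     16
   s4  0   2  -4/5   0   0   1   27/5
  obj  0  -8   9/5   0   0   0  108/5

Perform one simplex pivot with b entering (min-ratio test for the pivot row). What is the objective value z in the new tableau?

Ratio test on column b — row 1: entry 0 ≤ 0; row 2: (9/5)/2 = 9/10; row 3: 16/3 = 16/3; row 4: (27/5)/2 = 27/10. Minimum is 9/10 at row 2 (s2 leaves); pivot element 2.
Pivot on row 2; the obj-row RHS becomes 108/5 − (-8)·(9/10) = 144/5.

144/5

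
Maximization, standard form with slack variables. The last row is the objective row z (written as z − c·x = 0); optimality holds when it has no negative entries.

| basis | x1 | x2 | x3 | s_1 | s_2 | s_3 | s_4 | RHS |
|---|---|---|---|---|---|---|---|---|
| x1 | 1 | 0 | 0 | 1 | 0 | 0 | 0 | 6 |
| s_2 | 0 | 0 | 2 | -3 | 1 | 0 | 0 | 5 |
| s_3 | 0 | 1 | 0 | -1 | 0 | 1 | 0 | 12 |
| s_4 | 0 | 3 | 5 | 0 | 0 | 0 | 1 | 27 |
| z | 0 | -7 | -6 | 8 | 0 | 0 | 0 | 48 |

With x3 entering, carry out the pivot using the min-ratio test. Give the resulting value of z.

63

Ratio test on column x3 — row 1: entry 0 ≤ 0; row 2: 5/2 = 5/2; row 3: entry 0 ≤ 0; row 4: 27/5 = 27/5. Minimum is 5/2 at row 2 (s_2 leaves); pivot element 2.
Pivot on row 2; the z-row RHS becomes 48 − (-6)·(5/2) = 63.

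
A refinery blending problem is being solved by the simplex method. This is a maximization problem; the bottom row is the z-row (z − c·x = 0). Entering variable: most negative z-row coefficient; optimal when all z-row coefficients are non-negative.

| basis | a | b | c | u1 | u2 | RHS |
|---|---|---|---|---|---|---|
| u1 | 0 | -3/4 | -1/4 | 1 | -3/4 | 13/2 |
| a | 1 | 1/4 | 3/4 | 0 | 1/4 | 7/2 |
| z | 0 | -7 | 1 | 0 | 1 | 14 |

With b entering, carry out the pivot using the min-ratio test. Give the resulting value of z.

112

Ratio test on column b — row 1: entry -3/4 ≤ 0; row 2: (7/2)/(1/4) = 14. Minimum is 14 at row 2 (a leaves); pivot element 1/4.
Pivot on row 2; the z-row RHS becomes 14 − (-7)·14 = 112.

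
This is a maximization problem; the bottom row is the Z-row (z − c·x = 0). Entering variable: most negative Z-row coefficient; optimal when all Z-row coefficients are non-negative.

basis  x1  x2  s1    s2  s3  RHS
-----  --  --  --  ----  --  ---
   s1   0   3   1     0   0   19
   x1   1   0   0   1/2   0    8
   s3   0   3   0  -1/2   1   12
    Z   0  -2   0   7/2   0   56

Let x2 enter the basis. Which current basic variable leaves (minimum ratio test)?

s3

Column x2 entries and ratios — s1: 19/3 = 19/3; x1: 0 ≤ 0, skip; s3: 12/3 = 4.
Smallest ratio is 4 in the row of s3, so s3 leaves.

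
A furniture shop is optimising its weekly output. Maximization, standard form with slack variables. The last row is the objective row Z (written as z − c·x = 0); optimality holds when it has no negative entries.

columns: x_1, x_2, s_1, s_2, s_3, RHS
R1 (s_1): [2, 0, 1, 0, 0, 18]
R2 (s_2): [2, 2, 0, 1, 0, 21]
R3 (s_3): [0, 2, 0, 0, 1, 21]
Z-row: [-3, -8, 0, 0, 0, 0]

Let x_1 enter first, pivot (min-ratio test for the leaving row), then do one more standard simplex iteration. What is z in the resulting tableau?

Ratio test on column x_1 — row 1: 18/2 = 9; row 2: 21/2 = 21/2; row 3: entry 0 ≤ 0. Minimum is 9 at row 1 (s_1 leaves); pivot element 2.
Pivot on row 1; the Z-row RHS becomes 0 − (-3)·9 = 27.
Next entering variable (most negative Z-row entry -8): x_2.
Ratio test on column x_2 — row 1: entry 0 ≤ 0; row 2: 3/2 = 3/2; row 3: 21/2 = 21/2. Minimum is 3/2 at row 2 (s_2 leaves); pivot element 2.
After the second pivot the Z-row RHS is 27 − (-8)·(3/2) = 39.

39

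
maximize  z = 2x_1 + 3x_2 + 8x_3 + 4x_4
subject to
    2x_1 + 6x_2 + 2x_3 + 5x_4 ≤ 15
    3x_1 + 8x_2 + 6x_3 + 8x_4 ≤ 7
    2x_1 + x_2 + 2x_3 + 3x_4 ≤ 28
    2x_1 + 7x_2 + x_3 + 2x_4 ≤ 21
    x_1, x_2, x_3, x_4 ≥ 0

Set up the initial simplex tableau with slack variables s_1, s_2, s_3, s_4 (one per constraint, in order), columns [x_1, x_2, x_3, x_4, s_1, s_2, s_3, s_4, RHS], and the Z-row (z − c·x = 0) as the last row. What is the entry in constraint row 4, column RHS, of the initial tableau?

The RHS of constraint 4 is b_4 = 21.

21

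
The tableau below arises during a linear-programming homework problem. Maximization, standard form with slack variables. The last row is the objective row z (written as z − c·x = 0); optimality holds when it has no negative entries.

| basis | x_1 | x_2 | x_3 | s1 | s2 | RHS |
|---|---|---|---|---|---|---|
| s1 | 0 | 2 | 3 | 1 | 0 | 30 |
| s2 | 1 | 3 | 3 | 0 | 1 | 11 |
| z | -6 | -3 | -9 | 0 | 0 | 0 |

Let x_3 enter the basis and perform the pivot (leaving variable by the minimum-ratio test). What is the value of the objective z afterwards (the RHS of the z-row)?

Ratio test on column x_3 — row 1: 30/3 = 10; row 2: 11/3 = 11/3. Minimum is 11/3 at row 2 (s2 leaves); pivot element 3.
Pivot on row 2; the z-row RHS becomes 0 − (-9)·(11/3) = 33.

33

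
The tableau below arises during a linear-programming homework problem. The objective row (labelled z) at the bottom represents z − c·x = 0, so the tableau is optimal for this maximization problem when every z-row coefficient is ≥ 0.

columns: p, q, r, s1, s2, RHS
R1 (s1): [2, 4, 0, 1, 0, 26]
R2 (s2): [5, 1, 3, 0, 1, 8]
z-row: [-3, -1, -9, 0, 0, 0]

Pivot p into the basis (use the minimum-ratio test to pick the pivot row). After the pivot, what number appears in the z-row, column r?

Ratio test on column p — row 1: 26/2 = 13; row 2: 8/5 = 8/5. Minimum is 8/5 at row 2 (s2 leaves); pivot element 5.
Divide row 2 by 5; eliminate column p from the other rows.
z-row update in column r: -9 − (-3)·(3/5) = -36/5.

-36/5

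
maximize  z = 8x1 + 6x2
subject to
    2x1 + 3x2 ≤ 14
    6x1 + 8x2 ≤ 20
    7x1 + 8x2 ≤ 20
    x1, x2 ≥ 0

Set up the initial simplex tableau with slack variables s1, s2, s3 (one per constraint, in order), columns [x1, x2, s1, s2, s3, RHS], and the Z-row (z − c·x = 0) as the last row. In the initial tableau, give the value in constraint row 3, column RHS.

The RHS of constraint 3 is b_3 = 20.

20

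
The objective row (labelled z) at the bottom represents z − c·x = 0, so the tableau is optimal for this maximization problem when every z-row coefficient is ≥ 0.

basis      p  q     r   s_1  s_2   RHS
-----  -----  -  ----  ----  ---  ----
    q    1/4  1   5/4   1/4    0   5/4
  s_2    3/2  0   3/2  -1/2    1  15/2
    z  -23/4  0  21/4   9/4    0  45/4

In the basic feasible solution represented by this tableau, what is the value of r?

0

r is not in the basis, so in the current basic feasible solution r = 0.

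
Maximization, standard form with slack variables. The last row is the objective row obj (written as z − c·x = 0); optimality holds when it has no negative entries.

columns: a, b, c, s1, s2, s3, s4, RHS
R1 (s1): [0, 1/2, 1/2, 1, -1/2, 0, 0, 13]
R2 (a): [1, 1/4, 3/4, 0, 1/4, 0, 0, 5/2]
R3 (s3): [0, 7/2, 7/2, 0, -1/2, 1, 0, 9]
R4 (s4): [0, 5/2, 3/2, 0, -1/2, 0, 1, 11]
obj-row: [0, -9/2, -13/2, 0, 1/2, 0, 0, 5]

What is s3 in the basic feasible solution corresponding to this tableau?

9

s3 is basic (row 3); its value is the RHS of that row, 9.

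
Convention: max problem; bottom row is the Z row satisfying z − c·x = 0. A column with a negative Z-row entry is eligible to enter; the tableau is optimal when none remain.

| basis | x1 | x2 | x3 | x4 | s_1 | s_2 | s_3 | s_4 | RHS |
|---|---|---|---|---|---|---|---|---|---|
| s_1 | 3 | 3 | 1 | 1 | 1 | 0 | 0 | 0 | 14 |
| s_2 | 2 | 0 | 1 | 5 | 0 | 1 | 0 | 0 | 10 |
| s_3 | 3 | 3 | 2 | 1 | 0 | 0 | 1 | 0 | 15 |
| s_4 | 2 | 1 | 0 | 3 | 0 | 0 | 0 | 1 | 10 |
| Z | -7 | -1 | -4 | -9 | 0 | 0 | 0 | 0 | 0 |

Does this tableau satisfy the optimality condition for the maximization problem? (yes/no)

no

The Z-row has a negative entry -9 in column x4, so it is not optimal.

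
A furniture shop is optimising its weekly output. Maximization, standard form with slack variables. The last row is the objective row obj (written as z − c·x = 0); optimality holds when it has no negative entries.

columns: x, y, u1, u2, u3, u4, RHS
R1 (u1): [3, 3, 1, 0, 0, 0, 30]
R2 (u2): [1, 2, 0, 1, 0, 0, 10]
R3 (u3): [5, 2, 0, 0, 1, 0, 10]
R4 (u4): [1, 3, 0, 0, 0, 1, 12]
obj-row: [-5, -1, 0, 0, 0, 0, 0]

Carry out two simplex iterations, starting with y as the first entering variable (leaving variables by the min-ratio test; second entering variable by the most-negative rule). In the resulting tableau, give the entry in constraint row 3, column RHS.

Ratio test on column y — row 1: 30/3 = 10; row 2: 10/2 = 5; row 3: 10/2 = 5; row 4: 12/3 = 4. Minimum is 4 at row 4 (u4 leaves); pivot element 3.
Divide row 4 by 3; eliminate column y from the other rows.
Second iteration: most negative obj-row entry is -14/3 in column x, so x enters.
Ratio test on column x — row 1: 18/2 = 9; row 2: 2/(1/3) = 6; row 3: 2/(13/3) = 6/13; row 4: 4/(1/3) = 12. Minimum is 6/13 at row 3 (u3 leaves); pivot element 13/3.
Divide row 3 by 13/3; eliminate column x from the other rows.
After both pivots, the entry at constraint row 3, column RHS is 6/13.

6/13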